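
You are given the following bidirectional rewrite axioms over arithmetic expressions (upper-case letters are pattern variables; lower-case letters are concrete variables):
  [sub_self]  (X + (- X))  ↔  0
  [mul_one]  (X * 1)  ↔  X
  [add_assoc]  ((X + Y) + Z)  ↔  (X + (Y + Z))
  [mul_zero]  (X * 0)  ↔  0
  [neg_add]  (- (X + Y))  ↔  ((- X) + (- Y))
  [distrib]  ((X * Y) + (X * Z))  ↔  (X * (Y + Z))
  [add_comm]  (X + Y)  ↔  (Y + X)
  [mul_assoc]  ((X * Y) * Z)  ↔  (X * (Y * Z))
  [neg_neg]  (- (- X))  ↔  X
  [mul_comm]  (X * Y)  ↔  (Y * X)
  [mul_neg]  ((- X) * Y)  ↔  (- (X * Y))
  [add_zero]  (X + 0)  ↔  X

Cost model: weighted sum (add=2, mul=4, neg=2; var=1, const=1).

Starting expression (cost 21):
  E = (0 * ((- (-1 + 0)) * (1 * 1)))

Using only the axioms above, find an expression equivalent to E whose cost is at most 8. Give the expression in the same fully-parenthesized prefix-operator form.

step 1: mul_one (→) rewrites (1 * 1) into 1, now (0 * ((- (-1 + 0)) * 1))
step 2: mul_one (→) rewrites ((- (-1 + 0)) * 1) into (- (-1 + 0)), now (0 * (- (-1 + 0)))
step 3: add_zero (→) rewrites (-1 + 0) into -1, reaching cost 8 (bound 8)

(0 * (- -1))   [cost 8]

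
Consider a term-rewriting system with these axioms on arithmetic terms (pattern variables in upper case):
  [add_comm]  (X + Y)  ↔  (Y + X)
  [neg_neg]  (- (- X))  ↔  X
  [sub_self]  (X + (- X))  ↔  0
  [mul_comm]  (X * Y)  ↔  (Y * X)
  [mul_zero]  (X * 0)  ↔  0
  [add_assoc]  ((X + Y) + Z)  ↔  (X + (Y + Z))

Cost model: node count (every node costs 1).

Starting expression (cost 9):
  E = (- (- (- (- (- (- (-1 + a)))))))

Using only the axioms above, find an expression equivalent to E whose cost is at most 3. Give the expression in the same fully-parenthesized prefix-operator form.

(-1 + a)   [cost 3]

(1) (- (- (-1 + a)))  =[neg_neg →]=  (-1 + a)    ⊢ (- (- (- (- (-1 + a)))))
(2) (- (- (- (-1 + a))))  =[neg_neg →]=  (- (-1 + a))    ⊢ (- (- (-1 + a)))
(3) (- (- (-1 + a)))  =[neg_neg →]=  (-1 + a)    ⊢ cost 3, within 3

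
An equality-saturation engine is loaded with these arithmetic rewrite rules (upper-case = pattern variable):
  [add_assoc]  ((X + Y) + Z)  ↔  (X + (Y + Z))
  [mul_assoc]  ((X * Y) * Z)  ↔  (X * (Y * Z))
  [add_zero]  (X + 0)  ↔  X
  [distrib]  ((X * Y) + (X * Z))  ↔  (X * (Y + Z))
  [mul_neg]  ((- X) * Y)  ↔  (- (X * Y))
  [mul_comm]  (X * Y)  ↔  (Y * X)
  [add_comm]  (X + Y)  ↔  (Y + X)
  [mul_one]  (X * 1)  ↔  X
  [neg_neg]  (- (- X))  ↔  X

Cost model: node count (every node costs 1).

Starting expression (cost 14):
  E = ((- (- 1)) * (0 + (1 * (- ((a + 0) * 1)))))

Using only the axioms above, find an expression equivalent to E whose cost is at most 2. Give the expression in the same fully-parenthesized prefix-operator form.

1. [mul_one →] ((a + 0) * 1)  →  (a + 0);  E = ((- (- 1)) * (0 + (1 * (- (a + 0)))))
2. [add_zero →] (a + 0)  →  a;  E = ((- (- 1)) * (0 + (1 * (- a))))
3. [mul_comm →] (1 * (- a))  →  ((- a) * 1);  E = ((- (- 1)) * (0 + ((- a) * 1)))
4. [mul_comm →] ((- (- 1)) * (0 + ((- a) * 1)))  →  ((0 + ((- a) * 1)) * (- (- 1)))
5. [mul_one →] ((- a) * 1)  →  (- a);  E = ((0 + (- a)) * (- (- 1)))
6. [add_comm →] (0 + (- a))  →  ((- a) + 0);  E = (((- a) + 0) * (- (- 1)))
7. [add_zero →] ((- a) + 0)  →  (- a);  E = ((- a) * (- (- 1)))
8. [neg_neg →] (- (- 1))  →  1;  E = ((- a) * 1)
9. [mul_one →] ((- a) * 1)  →  (- a);  cost 2 ≤ 2, done

(- a)   [cost 2]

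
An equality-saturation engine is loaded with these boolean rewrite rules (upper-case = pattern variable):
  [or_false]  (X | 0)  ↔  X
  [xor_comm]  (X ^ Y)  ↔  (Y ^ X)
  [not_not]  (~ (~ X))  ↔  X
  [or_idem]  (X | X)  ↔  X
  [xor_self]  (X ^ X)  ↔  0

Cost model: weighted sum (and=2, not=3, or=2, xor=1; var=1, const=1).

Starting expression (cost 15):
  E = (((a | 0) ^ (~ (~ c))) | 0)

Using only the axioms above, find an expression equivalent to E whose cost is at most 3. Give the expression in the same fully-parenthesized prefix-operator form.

(a ^ c)   [cost 3]

1. [or_false →] (((a | 0) ^ (~ (~ c))) | 0)  →  ((a | 0) ^ (~ (~ c)))
2. [or_false →] (a | 0)  →  a;  E = (a ^ (~ (~ c)))
3. [not_not →] (~ (~ c))  →  c;  cost 3 ≤ 3, done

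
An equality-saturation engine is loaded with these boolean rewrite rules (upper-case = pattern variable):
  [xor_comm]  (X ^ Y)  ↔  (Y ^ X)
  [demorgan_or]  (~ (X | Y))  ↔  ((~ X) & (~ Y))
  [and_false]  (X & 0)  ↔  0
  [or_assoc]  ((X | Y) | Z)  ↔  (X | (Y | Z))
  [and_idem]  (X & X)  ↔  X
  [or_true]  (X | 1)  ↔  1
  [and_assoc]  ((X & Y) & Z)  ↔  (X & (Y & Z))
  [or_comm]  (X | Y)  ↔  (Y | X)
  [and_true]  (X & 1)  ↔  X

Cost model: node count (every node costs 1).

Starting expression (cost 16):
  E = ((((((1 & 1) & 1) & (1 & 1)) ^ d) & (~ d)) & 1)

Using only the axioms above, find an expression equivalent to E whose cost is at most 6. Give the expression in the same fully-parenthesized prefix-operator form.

((1 ^ d) & (~ d))   [cost 6]

step 1: and_idem (→) rewrites (1 & 1) into 1, now (((((1 & 1) & (1 & 1)) ^ d) & (~ d)) & 1)
step 2: and_idem (→) rewrites ((1 & 1) & (1 & 1)) into (1 & 1), now ((((1 & 1) ^ d) & (~ d)) & 1)
step 3: and_true (→) rewrites ((((1 & 1) ^ d) & (~ d)) & 1) into (((1 & 1) ^ d) & (~ d))
step 4: and_idem (→) rewrites (1 & 1) into 1, reaching cost 6 (bound 6)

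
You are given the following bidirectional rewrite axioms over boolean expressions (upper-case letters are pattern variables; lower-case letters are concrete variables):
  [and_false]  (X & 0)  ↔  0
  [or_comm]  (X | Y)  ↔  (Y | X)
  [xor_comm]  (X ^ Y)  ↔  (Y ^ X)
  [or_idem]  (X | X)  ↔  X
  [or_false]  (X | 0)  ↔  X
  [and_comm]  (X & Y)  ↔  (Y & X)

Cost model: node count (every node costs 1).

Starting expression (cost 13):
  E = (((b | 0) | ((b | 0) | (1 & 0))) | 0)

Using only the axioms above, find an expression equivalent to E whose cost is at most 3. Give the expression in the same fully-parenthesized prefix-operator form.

(b | 0)   [cost 3]

1. [or_false →] (((b | 0) | ((b | 0) | (1 & 0))) | 0)  →  ((b | 0) | ((b | 0) | (1 & 0)))
2. [and_false →] (1 & 0)  →  0;  E = ((b | 0) | ((b | 0) | 0))
3. [or_false →] ((b | 0) | 0)  →  (b | 0);  E = ((b | 0) | (b | 0))
4. [or_idem →] ((b | 0) | (b | 0))  →  (b | 0);  cost 3 ≤ 3, done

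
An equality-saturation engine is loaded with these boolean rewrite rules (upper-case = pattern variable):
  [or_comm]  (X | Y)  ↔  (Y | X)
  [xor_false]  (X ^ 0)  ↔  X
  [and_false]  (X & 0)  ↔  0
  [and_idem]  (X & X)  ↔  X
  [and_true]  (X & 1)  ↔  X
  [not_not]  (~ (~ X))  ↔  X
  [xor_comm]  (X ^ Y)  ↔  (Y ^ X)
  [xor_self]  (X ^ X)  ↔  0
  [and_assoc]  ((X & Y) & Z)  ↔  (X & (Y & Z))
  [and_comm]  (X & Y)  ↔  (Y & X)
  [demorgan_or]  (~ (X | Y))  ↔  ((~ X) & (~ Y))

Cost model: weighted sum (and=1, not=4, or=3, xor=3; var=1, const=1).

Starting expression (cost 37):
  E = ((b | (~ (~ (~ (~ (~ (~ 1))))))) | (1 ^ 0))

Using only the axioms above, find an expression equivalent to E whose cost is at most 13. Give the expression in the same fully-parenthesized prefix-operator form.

((b | 1) | (1 ^ 0))   [cost 13]

(1) (~ (~ (~ (~ (~ (~ 1))))))  =[not_not →]=  (~ (~ (~ (~ 1))))    ⊢ ((b | (~ (~ (~ (~ 1))))) | (1 ^ 0))
(2) (~ (~ 1))  =[not_not →]=  1    ⊢ ((b | (~ (~ 1))) | (1 ^ 0))
(3) (~ (~ 1))  =[not_not →]=  1    ⊢ cost 13, within 13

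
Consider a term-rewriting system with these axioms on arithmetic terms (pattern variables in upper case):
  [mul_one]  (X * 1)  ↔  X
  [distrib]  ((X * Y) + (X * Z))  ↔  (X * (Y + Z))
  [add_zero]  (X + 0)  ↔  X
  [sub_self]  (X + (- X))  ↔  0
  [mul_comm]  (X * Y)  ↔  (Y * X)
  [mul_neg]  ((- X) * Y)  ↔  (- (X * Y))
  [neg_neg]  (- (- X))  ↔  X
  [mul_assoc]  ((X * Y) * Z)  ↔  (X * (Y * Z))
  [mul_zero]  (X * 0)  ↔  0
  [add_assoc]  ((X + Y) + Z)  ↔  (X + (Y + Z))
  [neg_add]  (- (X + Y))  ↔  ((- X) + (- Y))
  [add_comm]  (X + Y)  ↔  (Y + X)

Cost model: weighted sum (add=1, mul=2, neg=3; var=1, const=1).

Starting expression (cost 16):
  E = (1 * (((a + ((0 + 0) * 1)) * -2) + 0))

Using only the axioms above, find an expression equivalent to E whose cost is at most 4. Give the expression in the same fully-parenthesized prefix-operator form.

(1) (0 + 0)  =[add_zero →]=  0    ⊢ (1 * (((a + (0 * 1)) * -2) + 0))
(2) (0 * 1)  =[mul_one →]=  0    ⊢ (1 * (((a + 0) * -2) + 0))
(3) (1 * (((a + 0) * -2) + 0))  =[mul_comm →]=  ((((a + 0) * -2) + 0) * 1)
(4) (a + 0)  =[add_zero →]=  a    ⊢ (((a * -2) + 0) * 1)
(5) (((a * -2) + 0) * 1)  =[mul_one →]=  ((a * -2) + 0)
(6) ((a * -2) + 0)  =[add_zero →]=  (a * -2)    ⊢ cost 4, within 4

(a * -2)   [cost 4]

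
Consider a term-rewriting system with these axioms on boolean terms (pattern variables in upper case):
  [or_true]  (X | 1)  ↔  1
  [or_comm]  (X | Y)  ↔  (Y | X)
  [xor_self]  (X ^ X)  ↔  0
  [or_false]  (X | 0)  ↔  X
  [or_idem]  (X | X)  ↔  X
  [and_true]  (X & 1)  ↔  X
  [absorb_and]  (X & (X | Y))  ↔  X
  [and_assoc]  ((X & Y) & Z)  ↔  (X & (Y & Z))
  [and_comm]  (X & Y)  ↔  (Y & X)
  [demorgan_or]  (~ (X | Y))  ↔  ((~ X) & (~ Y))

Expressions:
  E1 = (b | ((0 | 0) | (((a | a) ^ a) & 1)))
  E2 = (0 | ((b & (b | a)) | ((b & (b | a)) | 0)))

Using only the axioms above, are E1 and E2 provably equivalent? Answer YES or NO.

YES

1. [or_idem →] (a | a)  →  a;  E1 = (b | ((0 | 0) | ((a ^ a) & 1)))
2. [and_true →] ((a ^ a) & 1)  →  (a ^ a);  E1 = (b | ((0 | 0) | (a ^ a)))
3. [xor_self →] (a ^ a)  →  0;  E1 = (b | ((0 | 0) | 0))
4. [or_idem →] (0 | 0)  →  0;  E1 = (b | (0 | 0))
5. [or_comm →] (b | (0 | 0))  →  ((0 | 0) | b)
6. [or_idem →] (0 | 0)  →  0;  E1 = (0 | b)
7. [absorb_and ←] b  →  (b & (b | a));  E1 = (0 | (b & (b | a)))
8. [or_idem ←] (b & (b | a))  →  ((b & (b | a)) | (b & (b | a)));  E1 = (0 | ((b & (b | a)) | (b & (b | a))))
9. [or_false ←] (b & (b | a))  →  ((b & (b | a)) | 0);  this is E2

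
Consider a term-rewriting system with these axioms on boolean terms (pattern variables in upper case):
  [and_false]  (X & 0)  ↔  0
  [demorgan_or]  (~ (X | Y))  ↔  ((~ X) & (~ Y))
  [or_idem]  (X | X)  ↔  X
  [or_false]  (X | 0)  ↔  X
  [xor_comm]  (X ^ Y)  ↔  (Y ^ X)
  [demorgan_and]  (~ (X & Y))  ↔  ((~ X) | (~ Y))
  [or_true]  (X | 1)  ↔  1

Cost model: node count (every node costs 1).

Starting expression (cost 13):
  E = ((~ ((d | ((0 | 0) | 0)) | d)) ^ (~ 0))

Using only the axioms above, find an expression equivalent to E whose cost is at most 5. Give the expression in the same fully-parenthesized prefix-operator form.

((~ d) ^ (~ 0))   [cost 5]

(1) ((0 | 0) | 0)  =[or_false →]=  (0 | 0)    ⊢ ((~ ((d | (0 | 0)) | d)) ^ (~ 0))
(2) (0 | 0)  =[or_false →]=  0    ⊢ ((~ ((d | 0) | d)) ^ (~ 0))
(3) (d | 0)  =[or_false →]=  d    ⊢ ((~ (d | d)) ^ (~ 0))
(4) (d | d)  =[or_idem →]=  d    ⊢ cost 5, within 5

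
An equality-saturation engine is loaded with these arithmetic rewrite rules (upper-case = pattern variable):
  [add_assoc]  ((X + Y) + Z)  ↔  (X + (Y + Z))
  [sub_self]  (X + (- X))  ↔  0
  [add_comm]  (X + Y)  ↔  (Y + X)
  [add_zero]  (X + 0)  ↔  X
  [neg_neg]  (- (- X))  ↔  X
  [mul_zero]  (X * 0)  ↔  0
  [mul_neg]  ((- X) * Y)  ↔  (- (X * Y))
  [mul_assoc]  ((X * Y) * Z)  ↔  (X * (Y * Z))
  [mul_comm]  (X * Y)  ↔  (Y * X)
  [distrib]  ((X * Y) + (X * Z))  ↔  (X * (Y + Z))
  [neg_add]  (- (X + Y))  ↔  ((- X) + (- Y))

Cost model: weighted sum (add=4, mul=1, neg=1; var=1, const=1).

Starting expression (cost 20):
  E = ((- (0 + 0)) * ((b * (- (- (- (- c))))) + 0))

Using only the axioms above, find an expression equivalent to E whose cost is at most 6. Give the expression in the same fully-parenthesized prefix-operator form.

((- 0) * (b * c))   [cost 6]

1. [neg_neg →] (- (- (- (- c))))  →  (- (- c));  E = ((- (0 + 0)) * ((b * (- (- c))) + 0))
2. [add_zero →] (0 + 0)  →  0;  E = ((- 0) * ((b * (- (- c))) + 0))
3. [add_zero →] ((b * (- (- c))) + 0)  →  (b * (- (- c)));  E = ((- 0) * (b * (- (- c))))
4. [neg_neg →] (- (- c))  →  c;  cost 6 ≤ 6, done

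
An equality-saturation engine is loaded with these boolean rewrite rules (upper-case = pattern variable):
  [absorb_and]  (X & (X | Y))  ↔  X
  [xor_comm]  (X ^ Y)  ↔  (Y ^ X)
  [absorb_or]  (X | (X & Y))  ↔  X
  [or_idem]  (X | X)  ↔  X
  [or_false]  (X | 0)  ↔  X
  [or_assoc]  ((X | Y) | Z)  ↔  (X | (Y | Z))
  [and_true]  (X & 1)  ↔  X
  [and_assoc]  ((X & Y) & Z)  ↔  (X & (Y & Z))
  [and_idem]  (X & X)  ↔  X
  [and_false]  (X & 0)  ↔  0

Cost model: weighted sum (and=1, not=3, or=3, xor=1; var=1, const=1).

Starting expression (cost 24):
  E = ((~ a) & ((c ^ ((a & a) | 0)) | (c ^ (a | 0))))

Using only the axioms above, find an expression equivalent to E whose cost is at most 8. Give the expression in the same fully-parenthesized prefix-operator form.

step 1: and_idem (→) rewrites (a & a) into a, now ((~ a) & ((c ^ (a | 0)) | (c ^ (a | 0))))
step 2: or_idem (→) rewrites ((c ^ (a | 0)) | (c ^ (a | 0))) into (c ^ (a | 0)), now ((~ a) & (c ^ (a | 0)))
step 3: or_false (→) rewrites (a | 0) into a, reaching cost 8 (bound 8)

((~ a) & (c ^ a))   [cost 8]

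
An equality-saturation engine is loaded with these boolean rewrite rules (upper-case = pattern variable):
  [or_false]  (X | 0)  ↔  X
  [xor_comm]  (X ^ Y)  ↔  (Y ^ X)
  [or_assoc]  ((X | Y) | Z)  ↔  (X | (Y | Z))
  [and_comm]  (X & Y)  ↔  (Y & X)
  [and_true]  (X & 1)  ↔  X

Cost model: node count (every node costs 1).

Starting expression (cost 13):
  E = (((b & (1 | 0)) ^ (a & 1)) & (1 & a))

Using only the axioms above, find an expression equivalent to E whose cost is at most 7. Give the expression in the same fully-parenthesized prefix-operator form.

((b ^ a) & (1 & a))   [cost 7]

step 1: or_false (→) rewrites (1 | 0) into 1, now (((b & 1) ^ (a & 1)) & (1 & a))
step 2: and_true (→) rewrites (b & 1) into b, now ((b ^ (a & 1)) & (1 & a))
step 3: and_true (→) rewrites (a & 1) into a, reaching cost 7 (bound 7)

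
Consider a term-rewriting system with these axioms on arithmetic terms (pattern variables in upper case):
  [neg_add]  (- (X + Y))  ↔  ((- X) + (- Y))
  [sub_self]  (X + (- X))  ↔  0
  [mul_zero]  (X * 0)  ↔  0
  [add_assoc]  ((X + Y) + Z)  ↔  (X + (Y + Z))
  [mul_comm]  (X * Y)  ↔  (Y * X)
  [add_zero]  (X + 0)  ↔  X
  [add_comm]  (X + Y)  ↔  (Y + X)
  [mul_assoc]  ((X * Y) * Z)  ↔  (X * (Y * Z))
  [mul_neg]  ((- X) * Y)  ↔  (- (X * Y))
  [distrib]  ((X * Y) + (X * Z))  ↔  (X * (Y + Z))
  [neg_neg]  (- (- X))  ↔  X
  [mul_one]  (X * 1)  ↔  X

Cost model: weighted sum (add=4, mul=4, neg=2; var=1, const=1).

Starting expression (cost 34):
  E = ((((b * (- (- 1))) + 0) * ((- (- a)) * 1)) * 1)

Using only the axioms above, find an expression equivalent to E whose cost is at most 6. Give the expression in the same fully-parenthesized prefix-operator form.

(1) (- (- 1))  =[neg_neg →]=  1    ⊢ ((((b * 1) + 0) * ((- (- a)) * 1)) * 1)
(2) ((b * 1) + 0)  =[add_zero →]=  (b * 1)    ⊢ (((b * 1) * ((- (- a)) * 1)) * 1)
(3) (((b * 1) * ((- (- a)) * 1)) * 1)  =[mul_assoc →]=  ((b * 1) * (((- (- a)) * 1) * 1))
(4) (b * 1)  =[mul_one →]=  b    ⊢ (b * (((- (- a)) * 1) * 1))
(5) ((- (- a)) * 1)  =[mul_one →]=  (- (- a))    ⊢ (b * ((- (- a)) * 1))
(6) ((- (- a)) * 1)  =[mul_one →]=  (- (- a))    ⊢ (b * (- (- a)))
(7) (- (- a))  =[neg_neg →]=  a    ⊢ cost 6, within 6

(b * a)   [cost 6]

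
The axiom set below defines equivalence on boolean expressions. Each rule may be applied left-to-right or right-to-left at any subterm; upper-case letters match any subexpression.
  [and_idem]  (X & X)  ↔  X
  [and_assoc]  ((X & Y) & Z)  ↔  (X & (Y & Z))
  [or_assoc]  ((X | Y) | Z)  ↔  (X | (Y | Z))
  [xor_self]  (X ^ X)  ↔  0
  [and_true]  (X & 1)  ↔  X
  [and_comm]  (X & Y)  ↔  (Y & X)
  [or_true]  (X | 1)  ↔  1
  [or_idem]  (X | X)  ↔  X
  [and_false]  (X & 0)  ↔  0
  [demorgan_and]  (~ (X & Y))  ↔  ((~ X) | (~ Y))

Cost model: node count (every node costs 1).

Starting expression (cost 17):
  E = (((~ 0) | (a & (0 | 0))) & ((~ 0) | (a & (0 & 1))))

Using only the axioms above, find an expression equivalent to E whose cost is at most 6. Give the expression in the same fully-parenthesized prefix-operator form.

step 1: and_true (→) rewrites (0 & 1) into 0, now (((~ 0) | (a & (0 | 0))) & ((~ 0) | (a & 0)))
step 2: or_idem (→) rewrites (0 | 0) into 0, now (((~ 0) | (a & 0)) & ((~ 0) | (a & 0)))
step 3: and_idem (→) rewrites (((~ 0) | (a & 0)) & ((~ 0) | (a & 0))) into ((~ 0) | (a & 0)), reaching cost 6 (bound 6)

((~ 0) | (a & 0))   [cost 6]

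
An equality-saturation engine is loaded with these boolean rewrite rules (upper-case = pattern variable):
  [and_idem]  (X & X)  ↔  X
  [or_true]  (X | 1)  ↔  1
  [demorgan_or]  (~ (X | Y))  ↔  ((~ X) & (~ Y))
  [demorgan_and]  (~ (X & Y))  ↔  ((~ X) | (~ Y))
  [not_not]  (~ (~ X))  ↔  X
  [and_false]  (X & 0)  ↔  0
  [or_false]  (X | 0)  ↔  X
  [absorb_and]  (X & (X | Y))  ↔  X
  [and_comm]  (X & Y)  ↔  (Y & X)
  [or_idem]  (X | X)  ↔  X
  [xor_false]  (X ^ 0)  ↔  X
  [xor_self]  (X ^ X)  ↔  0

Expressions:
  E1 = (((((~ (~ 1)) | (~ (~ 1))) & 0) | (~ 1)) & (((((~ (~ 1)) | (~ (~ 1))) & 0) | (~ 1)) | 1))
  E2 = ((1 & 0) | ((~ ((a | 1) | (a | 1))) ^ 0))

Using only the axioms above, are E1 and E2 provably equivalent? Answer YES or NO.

YES

(1) (((((~ (~ 1)) | (~ (~ 1))) & 0) | (~ 1)) & (((((~ (~ 1)) | (~ (~ 1))) & 0) | (~ 1)) | 1))  =[absorb_and →]=  ((((~ (~ 1)) | (~ (~ 1))) & 0) | (~ 1))
(2) ((~ (~ 1)) | (~ (~ 1)))  =[or_idem →]=  (~ (~ 1))    ⊢ (((~ (~ 1)) & 0) | (~ 1))
(3) (~ (~ 1))  =[not_not →]=  1    ⊢ ((1 & 0) | (~ 1))
(4) 1  =[or_true ←]=  (a | 1)    ⊢ ((1 & 0) | (~ (a | 1)))
(5) (a | 1)  =[or_idem ←]=  ((a | 1) | (a | 1))    ⊢ ((1 & 0) | (~ ((a | 1) | (a | 1))))
(6) (~ ((a | 1) | (a | 1)))  =[xor_false ←]=  ((~ ((a | 1) | (a | 1))) ^ 0)    ⊢ E2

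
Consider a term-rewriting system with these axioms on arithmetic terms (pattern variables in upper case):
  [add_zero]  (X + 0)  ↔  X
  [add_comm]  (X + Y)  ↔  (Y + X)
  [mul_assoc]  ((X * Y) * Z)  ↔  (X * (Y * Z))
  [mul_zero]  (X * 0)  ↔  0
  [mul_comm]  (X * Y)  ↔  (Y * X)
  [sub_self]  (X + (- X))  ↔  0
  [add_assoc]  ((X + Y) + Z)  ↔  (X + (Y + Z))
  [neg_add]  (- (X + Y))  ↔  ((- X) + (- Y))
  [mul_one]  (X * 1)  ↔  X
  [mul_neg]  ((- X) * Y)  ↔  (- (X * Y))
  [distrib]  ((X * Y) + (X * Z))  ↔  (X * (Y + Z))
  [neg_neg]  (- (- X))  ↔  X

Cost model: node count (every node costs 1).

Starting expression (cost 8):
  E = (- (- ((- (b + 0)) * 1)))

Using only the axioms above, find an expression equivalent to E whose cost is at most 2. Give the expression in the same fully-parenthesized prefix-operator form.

(- b)   [cost 2]

(1) (- (- ((- (b + 0)) * 1)))  =[neg_neg →]=  ((- (b + 0)) * 1)
(2) (b + 0)  =[add_zero →]=  b    ⊢ ((- b) * 1)
(3) ((- b) * 1)  =[mul_one →]=  (- b)    ⊢ cost 2, within 2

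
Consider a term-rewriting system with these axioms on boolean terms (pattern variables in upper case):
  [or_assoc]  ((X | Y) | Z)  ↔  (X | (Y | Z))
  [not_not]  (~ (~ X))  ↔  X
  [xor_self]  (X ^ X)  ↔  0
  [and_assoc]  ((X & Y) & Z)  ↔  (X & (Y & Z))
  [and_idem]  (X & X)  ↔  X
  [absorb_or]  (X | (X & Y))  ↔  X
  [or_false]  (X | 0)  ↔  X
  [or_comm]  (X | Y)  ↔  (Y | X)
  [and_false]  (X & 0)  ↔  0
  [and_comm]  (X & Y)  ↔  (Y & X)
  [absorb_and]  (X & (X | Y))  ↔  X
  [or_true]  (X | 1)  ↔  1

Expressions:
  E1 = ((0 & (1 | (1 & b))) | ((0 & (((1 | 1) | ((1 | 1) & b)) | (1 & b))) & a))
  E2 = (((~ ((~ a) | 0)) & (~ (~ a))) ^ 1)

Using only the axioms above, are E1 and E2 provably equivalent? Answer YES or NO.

NO

All listed rules preserve value, hence provable equivalence implies equal values everywhere; look for a separating assignment.
a=0, b=0 gives E1 ↦ 0, E2 ↦ 1; values differ ⇒ not provably equivalent.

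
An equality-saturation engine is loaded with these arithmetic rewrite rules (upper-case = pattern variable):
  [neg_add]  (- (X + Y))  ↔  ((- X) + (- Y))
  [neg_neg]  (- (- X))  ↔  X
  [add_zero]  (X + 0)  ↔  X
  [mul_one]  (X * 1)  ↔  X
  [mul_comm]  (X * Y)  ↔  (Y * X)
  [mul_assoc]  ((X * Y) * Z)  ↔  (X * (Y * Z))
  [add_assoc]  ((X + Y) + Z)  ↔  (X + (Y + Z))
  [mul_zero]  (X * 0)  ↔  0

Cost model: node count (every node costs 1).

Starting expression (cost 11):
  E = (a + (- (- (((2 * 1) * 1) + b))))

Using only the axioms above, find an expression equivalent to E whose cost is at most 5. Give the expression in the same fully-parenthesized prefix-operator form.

step 1: mul_one (→) rewrites ((2 * 1) * 1) into (2 * 1), now (a + (- (- ((2 * 1) + b))))
step 2: neg_neg (→) rewrites (- (- ((2 * 1) + b))) into ((2 * 1) + b), now (a + ((2 * 1) + b))
step 3: mul_one (→) rewrites (2 * 1) into 2, reaching cost 5 (bound 5)

(a + (2 + b))   [cost 5]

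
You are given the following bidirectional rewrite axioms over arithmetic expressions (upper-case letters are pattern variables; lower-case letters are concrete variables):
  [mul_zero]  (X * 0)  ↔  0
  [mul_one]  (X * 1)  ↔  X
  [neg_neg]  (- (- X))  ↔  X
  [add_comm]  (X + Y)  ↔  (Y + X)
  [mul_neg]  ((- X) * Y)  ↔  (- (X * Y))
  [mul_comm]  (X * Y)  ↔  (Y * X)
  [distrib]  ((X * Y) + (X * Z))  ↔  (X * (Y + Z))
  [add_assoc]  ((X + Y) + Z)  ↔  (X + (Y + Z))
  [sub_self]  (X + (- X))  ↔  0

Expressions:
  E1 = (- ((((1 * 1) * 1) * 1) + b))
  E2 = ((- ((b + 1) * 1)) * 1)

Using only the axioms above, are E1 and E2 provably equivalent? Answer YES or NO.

YES

(1) ((1 * 1) * 1)  =[mul_one →]=  (1 * 1)    ⊢ (- (((1 * 1) * 1) + b))
(2) (1 * 1)  =[mul_one →]=  1    ⊢ (- ((1 * 1) + b))
(3) (1 * 1)  =[mul_one →]=  1    ⊢ (- (1 + b))
(4) (- (1 + b))  =[mul_one ←]=  ((- (1 + b)) * 1)
(5) (1 + b)  =[add_comm →]=  (b + 1)    ⊢ ((- (b + 1)) * 1)
(6) (b + 1)  =[mul_one ←]=  ((b + 1) * 1)    ⊢ E2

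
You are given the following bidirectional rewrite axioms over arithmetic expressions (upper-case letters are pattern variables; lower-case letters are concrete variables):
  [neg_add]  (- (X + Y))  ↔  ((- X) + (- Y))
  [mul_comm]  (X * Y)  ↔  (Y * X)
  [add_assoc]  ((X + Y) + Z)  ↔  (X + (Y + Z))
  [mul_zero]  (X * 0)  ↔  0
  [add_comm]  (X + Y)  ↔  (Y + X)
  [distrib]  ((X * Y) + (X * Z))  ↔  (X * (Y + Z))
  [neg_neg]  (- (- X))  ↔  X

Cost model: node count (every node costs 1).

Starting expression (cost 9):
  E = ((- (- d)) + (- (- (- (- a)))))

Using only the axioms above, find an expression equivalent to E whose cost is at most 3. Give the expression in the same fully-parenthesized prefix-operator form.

step 1: neg_neg (→) rewrites (- (- a)) into a, now ((- (- d)) + (- (- a)))
step 2: neg_neg (→) rewrites (- (- d)) into d, now (d + (- (- a)))
step 3: neg_neg (→) rewrites (- (- a)) into a, reaching cost 3 (bound 3)

(d + a)   [cost 3]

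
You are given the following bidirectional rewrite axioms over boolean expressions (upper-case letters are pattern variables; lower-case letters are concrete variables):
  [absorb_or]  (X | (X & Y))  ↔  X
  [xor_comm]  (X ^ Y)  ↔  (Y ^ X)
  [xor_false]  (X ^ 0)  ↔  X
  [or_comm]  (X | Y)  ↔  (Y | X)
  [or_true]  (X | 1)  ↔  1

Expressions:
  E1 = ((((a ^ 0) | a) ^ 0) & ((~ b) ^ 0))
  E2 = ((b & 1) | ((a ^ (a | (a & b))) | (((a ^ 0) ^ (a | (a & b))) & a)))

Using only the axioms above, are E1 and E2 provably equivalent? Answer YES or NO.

The axioms are sound identities: if E1 ↔* E2 then E1 and E2 evaluate identically under any assignment.
Under a=0, b=1: E1 evaluates to 0, E2 to 1. Distinct ⇒ no rewrite sequence connects them.

NO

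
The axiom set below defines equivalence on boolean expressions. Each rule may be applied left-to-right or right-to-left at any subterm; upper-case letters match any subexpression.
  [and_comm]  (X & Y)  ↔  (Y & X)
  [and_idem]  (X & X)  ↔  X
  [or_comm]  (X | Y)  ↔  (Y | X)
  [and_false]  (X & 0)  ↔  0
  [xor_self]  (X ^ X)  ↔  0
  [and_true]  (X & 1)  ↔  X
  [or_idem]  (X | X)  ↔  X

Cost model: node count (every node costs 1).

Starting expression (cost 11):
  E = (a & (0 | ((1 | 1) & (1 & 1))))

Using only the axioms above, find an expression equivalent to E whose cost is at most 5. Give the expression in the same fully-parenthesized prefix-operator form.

(a & (0 | 1))   [cost 5]

(1) (1 | 1)  =[or_idem →]=  1    ⊢ (a & (0 | (1 & (1 & 1))))
(2) (1 & 1)  =[and_idem →]=  1    ⊢ (a & (0 | (1 & 1)))
(3) (1 & 1)  =[and_true →]=  1    ⊢ cost 5, within 5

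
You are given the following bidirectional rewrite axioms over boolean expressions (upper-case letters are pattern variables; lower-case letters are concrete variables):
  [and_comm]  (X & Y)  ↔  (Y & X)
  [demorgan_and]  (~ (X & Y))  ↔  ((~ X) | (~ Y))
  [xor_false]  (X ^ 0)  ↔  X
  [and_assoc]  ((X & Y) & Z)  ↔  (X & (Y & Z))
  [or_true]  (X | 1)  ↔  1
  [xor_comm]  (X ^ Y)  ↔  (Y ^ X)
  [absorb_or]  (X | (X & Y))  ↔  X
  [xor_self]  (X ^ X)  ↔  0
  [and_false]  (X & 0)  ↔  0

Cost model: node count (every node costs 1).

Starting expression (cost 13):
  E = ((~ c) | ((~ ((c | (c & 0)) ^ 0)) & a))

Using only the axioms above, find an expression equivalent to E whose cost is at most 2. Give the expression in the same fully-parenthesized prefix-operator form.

(~ c)   [cost 2]

step 1: xor_false (→) rewrites ((c | (c & 0)) ^ 0) into (c | (c & 0)), now ((~ c) | ((~ (c | (c & 0))) & a))
step 2: absorb_or (→) rewrites (c | (c & 0)) into c, now ((~ c) | ((~ c) & a))
step 3: absorb_or (→) rewrites ((~ c) | ((~ c) & a)) into (~ c), reaching cost 2 (bound 2)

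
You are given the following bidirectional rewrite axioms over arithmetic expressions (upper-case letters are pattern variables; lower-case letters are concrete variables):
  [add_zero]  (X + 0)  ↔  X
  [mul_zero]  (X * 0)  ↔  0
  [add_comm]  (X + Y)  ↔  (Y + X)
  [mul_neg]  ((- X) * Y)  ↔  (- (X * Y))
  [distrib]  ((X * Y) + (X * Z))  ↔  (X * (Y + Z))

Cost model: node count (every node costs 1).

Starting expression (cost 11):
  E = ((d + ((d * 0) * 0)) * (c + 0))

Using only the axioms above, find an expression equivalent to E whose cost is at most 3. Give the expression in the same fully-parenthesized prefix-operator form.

(1) (d * 0)  =[mul_zero →]=  0    ⊢ ((d + (0 * 0)) * (c + 0))
(2) (0 * 0)  =[mul_zero →]=  0    ⊢ ((d + 0) * (c + 0))
(3) (c + 0)  =[add_zero →]=  c    ⊢ ((d + 0) * c)
(4) (d + 0)  =[add_zero →]=  d    ⊢ cost 3, within 3

(d * c)   [cost 3]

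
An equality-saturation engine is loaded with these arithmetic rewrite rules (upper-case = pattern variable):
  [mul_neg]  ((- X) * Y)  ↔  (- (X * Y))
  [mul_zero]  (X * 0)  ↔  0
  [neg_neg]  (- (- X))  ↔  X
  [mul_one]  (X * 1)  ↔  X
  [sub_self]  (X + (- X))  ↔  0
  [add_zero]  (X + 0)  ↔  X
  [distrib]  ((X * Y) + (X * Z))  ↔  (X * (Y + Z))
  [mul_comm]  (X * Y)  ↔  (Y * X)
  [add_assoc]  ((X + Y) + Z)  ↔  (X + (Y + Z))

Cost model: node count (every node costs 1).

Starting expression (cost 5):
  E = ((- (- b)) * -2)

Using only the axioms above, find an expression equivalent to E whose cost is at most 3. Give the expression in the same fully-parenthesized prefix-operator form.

(1) (- (- b))  =[neg_neg →]=  b    ⊢ cost 3, within 3

(b * -2)   [cost 3]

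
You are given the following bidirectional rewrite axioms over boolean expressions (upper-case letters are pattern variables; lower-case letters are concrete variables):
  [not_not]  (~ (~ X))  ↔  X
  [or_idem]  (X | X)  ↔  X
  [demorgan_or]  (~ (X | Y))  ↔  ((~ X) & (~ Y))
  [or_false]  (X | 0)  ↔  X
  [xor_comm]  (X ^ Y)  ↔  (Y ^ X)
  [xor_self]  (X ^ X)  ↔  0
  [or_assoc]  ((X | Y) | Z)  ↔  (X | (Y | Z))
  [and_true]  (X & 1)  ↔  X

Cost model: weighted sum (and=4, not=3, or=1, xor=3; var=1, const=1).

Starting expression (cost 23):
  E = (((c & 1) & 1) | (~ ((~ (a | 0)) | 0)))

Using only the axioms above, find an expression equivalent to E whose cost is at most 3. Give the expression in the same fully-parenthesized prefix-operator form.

(1) (a | 0)  =[or_false →]=  a    ⊢ (((c & 1) & 1) | (~ ((~ a) | 0)))
(2) ((c & 1) & 1)  =[and_true →]=  (c & 1)    ⊢ ((c & 1) | (~ ((~ a) | 0)))
(3) (c & 1)  =[and_true →]=  c    ⊢ (c | (~ ((~ a) | 0)))
(4) ((~ a) | 0)  =[or_false →]=  (~ a)    ⊢ (c | (~ (~ a)))
(5) (~ (~ a))  =[not_not →]=  a    ⊢ cost 3, within 3

(c | a)   [cost 3]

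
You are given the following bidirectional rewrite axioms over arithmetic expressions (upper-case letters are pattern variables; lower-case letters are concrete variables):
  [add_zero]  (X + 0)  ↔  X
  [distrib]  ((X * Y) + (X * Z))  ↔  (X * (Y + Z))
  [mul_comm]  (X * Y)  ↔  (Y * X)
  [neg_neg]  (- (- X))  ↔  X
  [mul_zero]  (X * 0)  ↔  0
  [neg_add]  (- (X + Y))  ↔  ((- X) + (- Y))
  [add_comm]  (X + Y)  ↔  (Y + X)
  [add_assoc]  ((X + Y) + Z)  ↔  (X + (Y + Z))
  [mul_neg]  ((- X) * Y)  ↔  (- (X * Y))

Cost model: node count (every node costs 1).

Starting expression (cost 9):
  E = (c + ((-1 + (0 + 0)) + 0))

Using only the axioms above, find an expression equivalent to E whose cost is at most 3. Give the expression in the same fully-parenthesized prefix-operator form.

(c + -1)   [cost 3]

step 1: add_zero (→) rewrites (0 + 0) into 0, now (c + ((-1 + 0) + 0))
step 2: add_zero (→) rewrites ((-1 + 0) + 0) into (-1 + 0), now (c + (-1 + 0))
step 3: add_zero (→) rewrites (-1 + 0) into -1, reaching cost 3 (bound 3)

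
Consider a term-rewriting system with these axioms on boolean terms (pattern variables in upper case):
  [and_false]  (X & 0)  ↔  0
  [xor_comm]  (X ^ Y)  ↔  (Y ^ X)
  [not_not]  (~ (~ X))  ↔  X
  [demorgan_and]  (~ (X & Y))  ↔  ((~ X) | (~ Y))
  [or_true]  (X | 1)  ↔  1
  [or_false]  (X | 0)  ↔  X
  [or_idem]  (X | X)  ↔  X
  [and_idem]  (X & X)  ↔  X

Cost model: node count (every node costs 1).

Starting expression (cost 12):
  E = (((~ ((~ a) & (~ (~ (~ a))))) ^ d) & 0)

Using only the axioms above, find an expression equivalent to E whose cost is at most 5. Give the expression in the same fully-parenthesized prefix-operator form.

((a ^ d) & 0)   [cost 5]

(1) (~ (~ a))  =[not_not →]=  a    ⊢ (((~ ((~ a) & (~ a))) ^ d) & 0)
(2) ((~ a) & (~ a))  =[and_idem →]=  (~ a)    ⊢ (((~ (~ a)) ^ d) & 0)
(3) (~ (~ a))  =[not_not →]=  a    ⊢ cost 5, within 5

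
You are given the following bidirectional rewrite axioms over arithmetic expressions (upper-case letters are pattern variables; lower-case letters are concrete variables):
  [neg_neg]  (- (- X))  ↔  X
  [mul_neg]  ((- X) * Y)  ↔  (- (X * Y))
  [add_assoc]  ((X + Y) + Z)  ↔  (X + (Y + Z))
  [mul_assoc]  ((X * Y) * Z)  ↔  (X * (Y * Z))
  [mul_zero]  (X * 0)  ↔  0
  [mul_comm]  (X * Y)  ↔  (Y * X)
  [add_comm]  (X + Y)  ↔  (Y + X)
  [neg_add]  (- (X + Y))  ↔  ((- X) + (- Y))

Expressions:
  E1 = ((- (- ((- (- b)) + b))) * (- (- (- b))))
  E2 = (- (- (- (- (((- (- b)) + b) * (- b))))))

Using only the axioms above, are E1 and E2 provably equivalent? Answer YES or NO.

YES

step 1: neg_neg (→) rewrites (- (- (- b))) into (- b), now ((- (- ((- (- b)) + b))) * (- b))
step 2: neg_neg (→) rewrites (- (- b)) into b, now ((- (- (b + b))) * (- b))
step 3: neg_neg (→) rewrites (- (- (b + b))) into (b + b), now ((b + b) * (- b))
step 4: neg_neg (←) rewrites ((b + b) * (- b)) into (- (- ((b + b) * (- b))))
step 5: neg_neg (←) rewrites ((b + b) * (- b)) into (- (- ((b + b) * (- b)))), now (- (- (- (- ((b + b) * (- b))))))
step 6: neg_neg (←) rewrites b into (- (- b)), which is E2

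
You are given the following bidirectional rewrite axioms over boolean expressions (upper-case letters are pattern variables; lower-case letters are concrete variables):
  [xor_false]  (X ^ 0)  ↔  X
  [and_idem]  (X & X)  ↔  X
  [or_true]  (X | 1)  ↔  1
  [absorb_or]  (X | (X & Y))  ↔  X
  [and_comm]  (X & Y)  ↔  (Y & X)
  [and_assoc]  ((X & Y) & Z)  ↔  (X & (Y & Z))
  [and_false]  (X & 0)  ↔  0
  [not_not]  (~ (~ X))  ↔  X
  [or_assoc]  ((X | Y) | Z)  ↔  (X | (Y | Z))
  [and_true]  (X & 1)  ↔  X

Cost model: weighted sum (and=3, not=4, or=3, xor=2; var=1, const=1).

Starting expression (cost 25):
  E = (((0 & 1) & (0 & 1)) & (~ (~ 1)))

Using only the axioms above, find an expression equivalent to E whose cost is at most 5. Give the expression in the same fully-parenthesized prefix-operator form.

step 1: and_idem (→) rewrites ((0 & 1) & (0 & 1)) into (0 & 1), now ((0 & 1) & (~ (~ 1)))
step 2: not_not (→) rewrites (~ (~ 1)) into 1, now ((0 & 1) & 1)
step 3: and_true (→) rewrites ((0 & 1) & 1) into (0 & 1), reaching cost 5 (bound 5)

(0 & 1)   [cost 5]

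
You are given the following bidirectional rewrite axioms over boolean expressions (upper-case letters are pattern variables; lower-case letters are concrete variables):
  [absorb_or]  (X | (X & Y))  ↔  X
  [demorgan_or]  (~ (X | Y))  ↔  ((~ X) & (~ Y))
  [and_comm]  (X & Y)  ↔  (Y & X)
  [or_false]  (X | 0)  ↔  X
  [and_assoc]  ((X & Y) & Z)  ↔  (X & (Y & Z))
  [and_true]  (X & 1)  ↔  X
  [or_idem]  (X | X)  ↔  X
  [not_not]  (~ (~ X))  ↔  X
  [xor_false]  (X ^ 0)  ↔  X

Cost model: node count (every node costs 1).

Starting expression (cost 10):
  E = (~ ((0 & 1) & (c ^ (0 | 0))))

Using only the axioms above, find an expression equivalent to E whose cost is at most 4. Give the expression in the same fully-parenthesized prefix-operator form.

(~ (0 & c))   [cost 4]

(1) (0 & 1)  =[and_true →]=  0    ⊢ (~ (0 & (c ^ (0 | 0))))
(2) (0 | 0)  =[or_false →]=  0    ⊢ (~ (0 & (c ^ 0)))
(3) (c ^ 0)  =[xor_false →]=  c    ⊢ cost 4, within 4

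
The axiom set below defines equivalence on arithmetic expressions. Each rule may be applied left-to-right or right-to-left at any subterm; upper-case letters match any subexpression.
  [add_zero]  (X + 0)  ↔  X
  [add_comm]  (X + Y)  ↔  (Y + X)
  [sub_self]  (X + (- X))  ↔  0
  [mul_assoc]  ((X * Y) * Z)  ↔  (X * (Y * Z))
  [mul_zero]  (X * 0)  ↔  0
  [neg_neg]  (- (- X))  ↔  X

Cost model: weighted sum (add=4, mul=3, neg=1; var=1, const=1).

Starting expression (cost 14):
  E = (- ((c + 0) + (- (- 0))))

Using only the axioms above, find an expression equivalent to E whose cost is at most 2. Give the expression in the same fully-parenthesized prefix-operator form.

(- c)   [cost 2]

(1) (c + 0)  =[add_zero →]=  c    ⊢ (- (c + (- (- 0))))
(2) (- (- 0))  =[neg_neg →]=  0    ⊢ (- (c + 0))
(3) (c + 0)  =[add_zero →]=  c    ⊢ cost 2, within 2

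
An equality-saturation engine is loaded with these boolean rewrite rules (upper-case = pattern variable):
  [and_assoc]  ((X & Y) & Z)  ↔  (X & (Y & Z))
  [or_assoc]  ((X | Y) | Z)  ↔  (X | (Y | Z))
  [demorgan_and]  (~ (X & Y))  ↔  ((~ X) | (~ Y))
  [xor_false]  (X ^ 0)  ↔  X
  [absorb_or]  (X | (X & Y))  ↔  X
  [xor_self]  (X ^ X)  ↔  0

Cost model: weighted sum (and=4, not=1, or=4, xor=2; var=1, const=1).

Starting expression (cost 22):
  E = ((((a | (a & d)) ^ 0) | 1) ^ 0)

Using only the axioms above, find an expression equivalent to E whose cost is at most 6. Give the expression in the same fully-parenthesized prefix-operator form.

(a | 1)   [cost 6]

(1) (a | (a & d))  =[absorb_or →]=  a    ⊢ (((a ^ 0) | 1) ^ 0)
(2) (a ^ 0)  =[xor_false →]=  a    ⊢ ((a | 1) ^ 0)
(3) ((a | 1) ^ 0)  =[xor_false →]=  (a | 1)    ⊢ cost 6, within 6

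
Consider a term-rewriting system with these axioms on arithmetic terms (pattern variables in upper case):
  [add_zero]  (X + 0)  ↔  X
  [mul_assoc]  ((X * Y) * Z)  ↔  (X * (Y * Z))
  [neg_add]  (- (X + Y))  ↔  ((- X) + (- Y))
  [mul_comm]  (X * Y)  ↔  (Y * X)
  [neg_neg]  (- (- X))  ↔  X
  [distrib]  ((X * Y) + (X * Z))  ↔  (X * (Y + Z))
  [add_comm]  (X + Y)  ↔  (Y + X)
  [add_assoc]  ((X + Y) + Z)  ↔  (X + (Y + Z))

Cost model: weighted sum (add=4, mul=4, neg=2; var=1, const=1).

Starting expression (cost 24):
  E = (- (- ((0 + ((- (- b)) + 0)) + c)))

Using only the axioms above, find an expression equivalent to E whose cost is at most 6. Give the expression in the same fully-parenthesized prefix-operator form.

(b + c)   [cost 6]

step 1: neg_neg (→) rewrites (- (- b)) into b, now (- (- ((0 + (b + 0)) + c)))
step 2: add_comm (→) rewrites (0 + (b + 0)) into ((b + 0) + 0), now (- (- (((b + 0) + 0) + c)))
step 3: add_zero (→) rewrites ((b + 0) + 0) into (b + 0), now (- (- ((b + 0) + c)))
step 4: add_zero (→) rewrites (b + 0) into b, now (- (- (b + c)))
step 5: neg_neg (→) rewrites (- (- (b + c))) into (b + c), reaching cost 6 (bound 6)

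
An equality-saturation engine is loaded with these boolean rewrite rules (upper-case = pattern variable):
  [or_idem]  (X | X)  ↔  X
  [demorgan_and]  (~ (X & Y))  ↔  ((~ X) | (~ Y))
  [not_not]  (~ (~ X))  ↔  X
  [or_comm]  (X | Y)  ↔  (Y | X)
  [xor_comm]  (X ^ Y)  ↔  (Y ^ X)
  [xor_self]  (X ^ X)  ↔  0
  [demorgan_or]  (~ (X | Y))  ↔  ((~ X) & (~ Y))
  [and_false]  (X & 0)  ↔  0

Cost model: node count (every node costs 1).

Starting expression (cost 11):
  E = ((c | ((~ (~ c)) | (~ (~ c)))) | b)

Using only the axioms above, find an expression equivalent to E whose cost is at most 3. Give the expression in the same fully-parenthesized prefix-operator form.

step 1: or_idem (→) rewrites ((~ (~ c)) | (~ (~ c))) into (~ (~ c)), now ((c | (~ (~ c))) | b)
step 2: not_not (→) rewrites (~ (~ c)) into c, now ((c | c) | b)
step 3: or_idem (→) rewrites (c | c) into c, reaching cost 3 (bound 3)

(c | b)   [cost 3]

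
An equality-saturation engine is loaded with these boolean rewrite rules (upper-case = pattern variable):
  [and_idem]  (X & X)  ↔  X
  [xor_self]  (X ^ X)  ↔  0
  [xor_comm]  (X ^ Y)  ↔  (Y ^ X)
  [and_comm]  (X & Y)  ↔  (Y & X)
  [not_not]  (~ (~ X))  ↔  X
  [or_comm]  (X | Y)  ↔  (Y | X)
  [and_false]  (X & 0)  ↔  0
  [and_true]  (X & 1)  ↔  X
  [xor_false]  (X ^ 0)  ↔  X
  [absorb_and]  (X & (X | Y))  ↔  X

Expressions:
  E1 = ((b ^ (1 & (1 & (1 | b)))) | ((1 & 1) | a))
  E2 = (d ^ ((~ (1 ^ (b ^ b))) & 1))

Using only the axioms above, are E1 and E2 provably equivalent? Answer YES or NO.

The axioms are sound identities: if E1 ↔* E2 then E1 and E2 evaluate identically under any assignment.
Under a=0, b=0, d=0: E1 evaluates to 1, E2 to 0. Distinct ⇒ no rewrite sequence connects them.

NO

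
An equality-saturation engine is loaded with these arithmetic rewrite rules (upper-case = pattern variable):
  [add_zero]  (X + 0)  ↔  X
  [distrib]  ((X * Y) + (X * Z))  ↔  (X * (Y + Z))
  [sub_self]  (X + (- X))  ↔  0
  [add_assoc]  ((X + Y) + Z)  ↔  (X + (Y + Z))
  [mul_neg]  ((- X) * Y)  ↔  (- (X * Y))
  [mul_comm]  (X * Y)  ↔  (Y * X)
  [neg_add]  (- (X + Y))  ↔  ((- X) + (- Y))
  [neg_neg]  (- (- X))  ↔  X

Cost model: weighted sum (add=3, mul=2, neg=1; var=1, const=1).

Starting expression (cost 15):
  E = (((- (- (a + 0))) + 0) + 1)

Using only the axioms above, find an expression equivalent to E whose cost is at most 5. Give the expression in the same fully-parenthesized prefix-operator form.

(1) (a + 0)  =[add_zero →]=  a    ⊢ (((- (- a)) + 0) + 1)
(2) ((- (- a)) + 0)  =[add_zero →]=  (- (- a))    ⊢ ((- (- a)) + 1)
(3) (- (- a))  =[neg_neg →]=  a    ⊢ cost 5, within 5

(a + 1)   [cost 5]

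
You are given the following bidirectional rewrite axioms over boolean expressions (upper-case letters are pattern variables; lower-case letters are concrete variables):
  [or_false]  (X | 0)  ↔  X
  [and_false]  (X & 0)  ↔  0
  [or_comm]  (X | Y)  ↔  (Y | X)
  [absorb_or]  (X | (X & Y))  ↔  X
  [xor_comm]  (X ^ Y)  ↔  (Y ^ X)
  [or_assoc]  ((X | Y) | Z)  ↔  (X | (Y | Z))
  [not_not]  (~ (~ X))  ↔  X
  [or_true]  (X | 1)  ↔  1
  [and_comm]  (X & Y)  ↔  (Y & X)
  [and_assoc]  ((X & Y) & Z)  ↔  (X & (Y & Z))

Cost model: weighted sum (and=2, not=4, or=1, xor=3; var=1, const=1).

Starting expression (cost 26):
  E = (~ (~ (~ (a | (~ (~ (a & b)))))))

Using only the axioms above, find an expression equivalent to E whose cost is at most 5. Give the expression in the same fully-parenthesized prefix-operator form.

1. [not_not →] (~ (~ (a & b)))  →  (a & b);  E = (~ (~ (~ (a | (a & b)))))
2. [not_not →] (~ (~ (~ (a | (a & b)))))  →  (~ (a | (a & b)))
3. [absorb_or →] (a | (a & b))  →  a;  cost 5 ≤ 5, done

(~ a)   [cost 5]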